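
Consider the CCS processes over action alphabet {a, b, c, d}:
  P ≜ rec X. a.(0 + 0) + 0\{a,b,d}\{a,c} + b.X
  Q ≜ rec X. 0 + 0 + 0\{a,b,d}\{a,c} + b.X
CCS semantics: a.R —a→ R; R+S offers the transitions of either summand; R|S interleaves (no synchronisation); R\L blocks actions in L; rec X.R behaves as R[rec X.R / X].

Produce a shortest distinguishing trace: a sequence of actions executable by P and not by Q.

a

P's transition system — 2 states:
  u0 = rec X. a.(0 + 0) + 0\{a,b,d}\{a,c} + b.X has moves =a=> u1, =b=> u0
  u1 = 0 + 0 has moves deadlocked
Q's transition system — 1 states:
  v0 = rec X. 0 + 0 + 0\{a,b,d}\{a,c} + b.X has moves =b=> v0
Trace ⟨a⟩ through P, begin at {u0}:
  step 1 (a): {u1}
  ✓ P
Trace ⟨a⟩ through Q, begin at {v0}:
  step 1 (a): ∅  — Q cannot continue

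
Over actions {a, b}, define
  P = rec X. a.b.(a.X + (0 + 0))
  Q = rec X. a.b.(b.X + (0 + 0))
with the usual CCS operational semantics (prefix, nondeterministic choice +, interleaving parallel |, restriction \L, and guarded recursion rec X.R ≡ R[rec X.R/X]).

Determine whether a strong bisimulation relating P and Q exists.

P's transition system — 3 states:
  p0 = rec X. a.b.(a.X + (0 + 0)) has moves =a=> p1
  p1 = b.(a.(rec X. a.b.(a.X + (0 + 0))) + (0 + 0)) has moves =b=> p2
  p2 = a.(rec X. a.b.(a.X + (0 + 0))) + (0 + 0) has moves =a=> p0
Q's transition system — 3 states:
  q0 = rec X. a.b.(b.X + (0 + 0)) has moves =a=> q1
  q1 = b.(b.(rec X. a.b.(b.X + (0 + 0))) + (0 + 0)) has moves =b=> q2
  q2 = b.(rec X. a.b.(b.X + (0 + 0))) + (0 + 0) has moves =b=> q0
Partition-refinement fixed point:
  B0 = {p0}
  B1 = {p1}
  B2 = {p2}
  B3 = {q0}
  B4 = {q1}
  B5 = {q2}
p0 ∈ B0, q0 ∈ B3 → different blocks

not bisimilar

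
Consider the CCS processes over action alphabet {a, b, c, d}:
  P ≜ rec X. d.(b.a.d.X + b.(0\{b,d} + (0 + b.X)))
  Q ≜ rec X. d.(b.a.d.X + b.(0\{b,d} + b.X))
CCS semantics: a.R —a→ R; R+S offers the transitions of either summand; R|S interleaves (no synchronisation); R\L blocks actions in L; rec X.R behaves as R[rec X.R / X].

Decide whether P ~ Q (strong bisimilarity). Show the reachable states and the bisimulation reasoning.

P's transition system — 5 states:
  m0 = rec X. d.(b.a.d.X + b.(0\{b,d} + (0 + b.X))) has moves —d→ m1
  m1 = b.a.d.(rec X. d.(b.a.d.X + b.(0\{b,d} + (0 + b.X)))) + b.(0\{b,d} + (0 + b.(rec X. d.(b.a.d.X + b.(0\{b,d} + (0 + b.X)))))) has moves —b→ m2, —b→ m3
  m2 = 0\{b,d} + (0 + b.(rec X. d.(b.a.d.X + b.(0\{b,d} + (0 + b.X))))) has moves —b→ m0
  m3 = a.d.(rec X. d.(b.a.d.X + b.(0\{b,d} + (0 + b.X)))) has moves —a→ m4
  m4 = d.(rec X. d.(b.a.d.X + b.(0\{b,d} + (0 + b.X)))) has moves —d→ m0
Q's transition system — 5 states:
  n0 = rec X. d.(b.a.d.X + b.(0\{b,d} + b.X)) has moves —d→ n1
  n1 = b.a.d.(rec X. d.(b.a.d.X + b.(0\{b,d} + b.X))) + b.(0\{b,d} + b.(rec X. d.(b.a.d.X + b.(0\{b,d} + b.X)))) has moves —b→ n2, —b→ n3
  n2 = 0\{b,d} + b.(rec X. d.(b.a.d.X + b.(0\{b,d} + b.X))) has moves —b→ n0
  n3 = a.d.(rec X. d.(b.a.d.X + b.(0\{b,d} + b.X))) has moves —a→ n4
  n4 = d.(rec X. d.(b.a.d.X + b.(0\{b,d} + b.X))) has moves —d→ n0
Coarsest stable partition (strong bisimilarity classes):
  B0 = {m0, n0}
  B1 = {m1, n1}
  B2 = {m2, n2}
  B3 = {m3, n3}
  B4 = {m4, n4}
m0 ∈ B0, n0 ∈ B0 → same block

bisimilar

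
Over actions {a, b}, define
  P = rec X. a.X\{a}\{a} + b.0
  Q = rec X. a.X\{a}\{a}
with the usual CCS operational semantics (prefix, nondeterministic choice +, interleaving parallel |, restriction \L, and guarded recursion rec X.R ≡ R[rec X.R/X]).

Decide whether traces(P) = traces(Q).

traces(P) ≠ traces(Q) — witness ⟨b⟩

LTS(P): 4 reachable states
  m0 = rec X. a.X\{a}\{a} + b.0 | -a-> m1, -b-> m2
  m1 = (rec X. a.X\{a}\{a} + b.0)\{a}\{a} | -b-> m3
  m2 = 0 | (no moves)
  m3 = 0\{a}\{a} | (no moves)
LTS(Q): 2 reachable states
  n0 = rec X. a.X\{a}\{a} | -a-> n1
  n1 = (rec X. a.X\{a}\{a})\{a}\{a} | (no moves)
Executing b from P (initial set {m0}):
  step 1 (b): {m2}
  ✓ P
Executing b from Q (initial set {n0}):
  step 1 (b): no successor for Q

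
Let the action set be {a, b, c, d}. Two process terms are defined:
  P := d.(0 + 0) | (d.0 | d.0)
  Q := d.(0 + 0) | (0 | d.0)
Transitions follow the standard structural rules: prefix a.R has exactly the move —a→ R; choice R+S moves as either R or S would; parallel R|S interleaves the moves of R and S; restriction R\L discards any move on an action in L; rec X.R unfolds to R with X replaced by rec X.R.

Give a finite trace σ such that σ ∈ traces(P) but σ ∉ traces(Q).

Reachable graph of P (8 states):
  s0 = d.(0 + 0) | (d.0 | d.0) | ··d··> s1, ··d··> s2, ··d··> s3
  s1 = (0 + 0) | (d.0 | d.0) | ··d··> s4, ··d··> s5
  s2 = d.(0 + 0) | (0 | d.0) | ··d··> s4, ··d··> s6
  s3 = d.(0 + 0) | (d.0 | 0) | ··d··> s5, ··d··> s6
  s4 = (0 + 0) | (0 | d.0) | ··d··> s7
  s5 = (0 + 0) | (d.0 | 0) | ··d··> s7
  s6 = d.(0 + 0) | (0 | 0) | ··d··> s7
  s7 = (0 + 0) | (0 | 0) | stopped
Reachable graph of Q (4 states):
  t0 = d.(0 + 0) | (0 | d.0) | ··d··> t1, ··d··> t2
  t1 = (0 + 0) | (0 | d.0) | ··d··> t3
  t2 = d.(0 + 0) | (0 | 0) | ··d··> t3
  t3 = (0 + 0) | (0 | 0) | stopped
Trace ⟨ddd⟩ through P, begin at {s0}:
  [1] d ⇒ {s1, s2, s3}
  [2] d ⇒ {s4, s5, s6}
  [3] d ⇒ {s7}
  ✓ P
Trace ⟨ddd⟩ through Q, begin at {t0}:
  [1] d ⇒ {t1, t2}
  [2] d ⇒ {t3}
  [3] d ⇒ ∅ (Q stuck)

ddd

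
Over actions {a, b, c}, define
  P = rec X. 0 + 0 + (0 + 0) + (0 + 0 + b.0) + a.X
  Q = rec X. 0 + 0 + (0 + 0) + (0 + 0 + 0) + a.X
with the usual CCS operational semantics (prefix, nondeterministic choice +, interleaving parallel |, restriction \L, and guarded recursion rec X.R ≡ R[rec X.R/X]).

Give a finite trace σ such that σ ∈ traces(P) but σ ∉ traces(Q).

b

LTS(P): 2 reachable states
  m0 = rec X. 0 + 0 + (0 + 0) + (0 + 0 + b.0) + a.X has moves -a-> m0, -b-> m1
  m1 = 0 has moves deadlocked
LTS(Q): 1 reachable states
  n0 = rec X. 0 + 0 + (0 + 0) + (0 + 0 + 0) + a.X has moves -a-> n0
Run σ = ⟨b⟩ on P: start {m0}
  step 1 (b): {m1}
  P completes σ.
Run σ = ⟨b⟩ on Q: start {n0}
  step 1 (b): no successor for Q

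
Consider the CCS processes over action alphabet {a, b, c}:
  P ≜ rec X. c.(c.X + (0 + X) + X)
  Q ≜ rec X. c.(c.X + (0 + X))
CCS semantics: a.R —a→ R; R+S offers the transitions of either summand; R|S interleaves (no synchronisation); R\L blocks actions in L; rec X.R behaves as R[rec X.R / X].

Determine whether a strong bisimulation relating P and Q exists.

P's transition system — 2 states:
  u0 = rec X. c.(c.X + (0 + X) + X) ⊢ --c--▸ u1
  u1 = c.(rec X. c.(c.X + (0 + X) + X)) + (0 + (rec X. c.(c.X + (0 + X) + X))) + (rec X. c.(c.X + (0 + X) + X)) ⊢ --c--▸ u0, --c--▸ u1
Q's transition system — 2 states:
  v0 = rec X. c.(c.X + (0 + X)) ⊢ --c--▸ v1
  v1 = c.(rec X. c.(c.X + (0 + X))) + (0 + (rec X. c.(c.X + (0 + X)))) ⊢ --c--▸ v0, --c--▸ v1
Coarsest stable partition (strong bisimilarity classes):
  B0 = {u0, u1, v0, v1}
u0 ∈ B0, v0 ∈ B0 → same block

P ~ Q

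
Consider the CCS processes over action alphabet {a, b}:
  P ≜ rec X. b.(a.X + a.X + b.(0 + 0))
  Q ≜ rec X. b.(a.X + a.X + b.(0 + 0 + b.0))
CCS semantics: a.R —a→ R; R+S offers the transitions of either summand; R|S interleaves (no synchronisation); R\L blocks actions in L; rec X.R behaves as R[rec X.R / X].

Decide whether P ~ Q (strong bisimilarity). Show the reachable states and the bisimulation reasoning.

P ≁ Q

P's transition system — 3 states:
  p0 = rec X. b.(a.X + a.X + b.(0 + 0)) ⊢ =b=> p1
  p1 = a.(rec X. b.(a.X + a.X + b.(0 + 0))) + a.(rec X. b.(a.X + a.X + b.(0 + 0))) + b.(0 + 0) ⊢ =a=> p0, =b=> p2
  p2 = 0 + 0 ⊢ ∅
Q's transition system — 4 states:
  q0 = rec X. b.(a.X + a.X + b.(0 + 0 + b.0)) ⊢ =b=> q1
  q1 = a.(rec X. b.(a.X + a.X + b.(0 + 0 + b.0))) + a.(rec X. b.(a.X + a.X + b.(0 + 0 + b.0))) + b.(0 + 0 + b.0) ⊢ =a=> q0, =b=> q2
  q2 = 0 + 0 + b.0 ⊢ =b=> q3
  q3 = 0 ⊢ ∅
Partition-refinement fixed point:
  B0 = {p0}
  B1 = {p1}
  B2 = {p2, q3}
  B3 = {q0}
  B4 = {q1}
  B5 = {q2}
p0 ∈ B0, q0 ∈ B3 → different blocks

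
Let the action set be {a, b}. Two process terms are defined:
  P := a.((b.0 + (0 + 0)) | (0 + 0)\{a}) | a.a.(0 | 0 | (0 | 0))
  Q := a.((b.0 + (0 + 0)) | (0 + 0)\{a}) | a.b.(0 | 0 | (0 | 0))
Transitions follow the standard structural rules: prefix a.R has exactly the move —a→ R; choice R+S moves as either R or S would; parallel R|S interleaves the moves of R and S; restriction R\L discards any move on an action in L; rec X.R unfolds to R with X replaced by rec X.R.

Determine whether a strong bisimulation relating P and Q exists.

P ≁ Q

LTS(P): 9 reachable states
  u0 = a.((b.0 + (0 + 0)) | (0 + 0)\{a}) | a.a.(0 | 0 | (0 | 0)) ⊢ --a--▸ u1, --a--▸ u2
  u1 = (b.0 + (0 + 0)) | (0 + 0)\{a} | a.a.(0 | 0 | (0 | 0)) ⊢ --a--▸ u3, --b--▸ u4
  u2 = a.((b.0 + (0 + 0)) | (0 + 0)\{a}) | a.(0 | 0 | (0 | 0)) ⊢ --a--▸ u3, --a--▸ u5
  u3 = (b.0 + (0 + 0)) | (0 + 0)\{a} | a.(0 | 0 | (0 | 0)) ⊢ --a--▸ u6, --b--▸ u7
  u4 = 0 | (0 + 0)\{a} | a.a.(0 | 0 | (0 | 0)) ⊢ --a--▸ u7
  u5 = a.((b.0 + (0 + 0)) | (0 + 0)\{a}) | (0 | 0 | (0 | 0)) ⊢ --a--▸ u6
  u6 = (b.0 + (0 + 0)) | (0 + 0)\{a} | (0 | 0 | (0 | 0)) ⊢ --b--▸ u8
  u7 = 0 | (0 + 0)\{a} | a.(0 | 0 | (0 | 0)) ⊢ --a--▸ u8
  u8 = 0 | (0 + 0)\{a} | (0 | 0 | (0 | 0)) ⊢ deadlocked
LTS(Q): 9 reachable states
  v0 = a.((b.0 + (0 + 0)) | (0 + 0)\{a}) | a.b.(0 | 0 | (0 | 0)) ⊢ --a--▸ v1, --a--▸ v2
  v1 = (b.0 + (0 + 0)) | (0 + 0)\{a} | a.b.(0 | 0 | (0 | 0)) ⊢ --a--▸ v3, --b--▸ v4
  v2 = a.((b.0 + (0 + 0)) | (0 + 0)\{a}) | b.(0 | 0 | (0 | 0)) ⊢ --a--▸ v3, --b--▸ v5
  v3 = (b.0 + (0 + 0)) | (0 + 0)\{a} | b.(0 | 0 | (0 | 0)) ⊢ --b--▸ v6, --b--▸ v7
  v4 = 0 | (0 + 0)\{a} | a.b.(0 | 0 | (0 | 0)) ⊢ --a--▸ v7
  v5 = a.((b.0 + (0 + 0)) | (0 + 0)\{a}) | (0 | 0 | (0 | 0)) ⊢ --a--▸ v6
  v6 = (b.0 + (0 + 0)) | (0 + 0)\{a} | (0 | 0 | (0 | 0)) ⊢ --b--▸ v8
  v7 = 0 | (0 + 0)\{a} | b.(0 | 0 | (0 | 0)) ⊢ --b--▸ v8
  v8 = 0 | (0 + 0)\{a} | (0 | 0 | (0 | 0)) ⊢ deadlocked
Partition-refinement fixed point:
  B0 = {u0}
  B1 = {u2}
  B2 = {u3}
  B3 = {u6, v6, v7}
  B4 = {u8, v8}
  B5 = {u7}
  B6 = {u5, v4, v5}
  B7 = {u1}
  B8 = {u4}
  B9 = {v0}
  B10 = {v1, v2}
  B11 = {v3}
u0 ∈ B0, v0 ∈ B9 → different blocks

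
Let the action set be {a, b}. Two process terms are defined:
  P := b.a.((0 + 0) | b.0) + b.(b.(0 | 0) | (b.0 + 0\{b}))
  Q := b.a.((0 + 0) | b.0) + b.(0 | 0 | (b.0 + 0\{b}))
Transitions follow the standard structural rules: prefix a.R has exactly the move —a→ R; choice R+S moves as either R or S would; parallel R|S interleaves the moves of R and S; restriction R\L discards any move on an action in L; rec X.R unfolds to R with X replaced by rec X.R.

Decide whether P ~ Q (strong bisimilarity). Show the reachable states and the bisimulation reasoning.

P ≁ Q

P's transition system — 8 states:
  p0 = b.a.((0 + 0) | b.0) + b.(b.(0 | 0) | (b.0 + 0\{b})) | —b→ p1, —b→ p2
  p1 = a.((0 + 0) | b.0) | —a→ p3
  p2 = b.(0 | 0) | (b.0 + 0\{b}) | —b→ p4, —b→ p5
  p3 = (0 + 0) | b.0 | —b→ p6
  p4 = 0 | 0 | (b.0 + 0\{b}) | —b→ p7
  p5 = b.(0 | 0) | 0 | —b→ p7
  p6 = (0 + 0) | 0 | ·
  p7 = 0 | 0 | 0 | ·
Q's transition system — 6 states:
  q0 = b.a.((0 + 0) | b.0) + b.(0 | 0 | (b.0 + 0\{b})) | —b→ q1, —b→ q2
  q1 = 0 | 0 | (b.0 + 0\{b}) | —b→ q3
  q2 = a.((0 + 0) | b.0) | —a→ q4
  q3 = 0 | 0 | 0 | ·
  q4 = (0 + 0) | b.0 | —b→ q5
  q5 = (0 + 0) | 0 | ·
Bisimilarity quotient blocks:
  B0 = {p0}
  B1 = {p2}
  B2 = {p3, p4, p5, q1, q4}
  B3 = {p6, p7, q3, q5}
  B4 = {p1, q2}
  B5 = {q0}
p0 ∈ B0, q0 ∈ B5 → different blocks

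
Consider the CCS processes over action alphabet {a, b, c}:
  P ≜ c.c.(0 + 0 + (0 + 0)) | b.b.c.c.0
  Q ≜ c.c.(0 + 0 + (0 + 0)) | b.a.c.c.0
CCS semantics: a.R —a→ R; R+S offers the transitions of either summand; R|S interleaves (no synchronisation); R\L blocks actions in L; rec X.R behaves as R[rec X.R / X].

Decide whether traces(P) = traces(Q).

traces(P) ≠ traces(Q) — witness ⟨bb⟩

P's transition system — 15 states:
  p0 = c.c.(0 + 0 + (0 + 0)) | b.b.c.c.0 → -b-> p1, -c-> p2
  p1 = c.c.(0 + 0 + (0 + 0)) | b.c.c.0 → -b-> p3, -c-> p4
  p2 = c.(0 + 0 + (0 + 0)) | b.b.c.c.0 → -b-> p4, -c-> p5
  p3 = c.c.(0 + 0 + (0 + 0)) | c.c.0 → -c-> p6, -c-> p7
  p4 = c.(0 + 0 + (0 + 0)) | b.c.c.0 → -b-> p6, -c-> p8
  p5 = (0 + 0 + (0 + 0)) | b.b.c.c.0 → -b-> p8
  p6 = c.(0 + 0 + (0 + 0)) | c.c.0 → -c-> p10, -c-> p9
  p7 = c.c.(0 + 0 + (0 + 0)) | c.0 → -c-> p10, -c-> p11
  p8 = (0 + 0 + (0 + 0)) | b.c.c.0 → -b-> p9
  p9 = (0 + 0 + (0 + 0)) | c.c.0 → -c-> p12
  p10 = c.(0 + 0 + (0 + 0)) | c.0 → -c-> p12, -c-> p13
  p11 = c.c.(0 + 0 + (0 + 0)) | 0 → -c-> p13
  p12 = (0 + 0 + (0 + 0)) | c.0 → -c-> p14
  p13 = c.(0 + 0 + (0 + 0)) | 0 → -c-> p14
  p14 = (0 + 0 + (0 + 0)) | 0 → (no moves)
Q's transition system — 15 states:
  q0 = c.c.(0 + 0 + (0 + 0)) | b.a.c.c.0 → -b-> q1, -c-> q2
  q1 = c.c.(0 + 0 + (0 + 0)) | a.c.c.0 → -a-> q3, -c-> q4
  q2 = c.(0 + 0 + (0 + 0)) | b.a.c.c.0 → -b-> q4, -c-> q5
  q3 = c.c.(0 + 0 + (0 + 0)) | c.c.0 → -c-> q6, -c-> q7
  q4 = c.(0 + 0 + (0 + 0)) | a.c.c.0 → -a-> q6, -c-> q8
  q5 = (0 + 0 + (0 + 0)) | b.a.c.c.0 → -b-> q8
  q6 = c.(0 + 0 + (0 + 0)) | c.c.0 → -c-> q10, -c-> q9
  q7 = c.c.(0 + 0 + (0 + 0)) | c.0 → -c-> q10, -c-> q11
  q8 = (0 + 0 + (0 + 0)) | a.c.c.0 → -a-> q9
  q9 = (0 + 0 + (0 + 0)) | c.c.0 → -c-> q12
  q10 = c.(0 + 0 + (0 + 0)) | c.0 → -c-> q12, -c-> q13
  q11 = c.c.(0 + 0 + (0 + 0)) | 0 → -c-> q13
  q12 = (0 + 0 + (0 + 0)) | c.0 → -c-> q14
  q13 = c.(0 + 0 + (0 + 0)) | 0 → -c-> q14
  q14 = (0 + 0 + (0 + 0)) | 0 → (no moves)
Trace ⟨bb⟩ through P, begin at {p0}:
  after b @ step 1: {p1}
  after b @ step 2: {p3}
  — P admits the full trace.
Trace ⟨bb⟩ through Q, begin at {q0}:
  after b @ step 1: {q1}
  after b @ step 2: no successor for Q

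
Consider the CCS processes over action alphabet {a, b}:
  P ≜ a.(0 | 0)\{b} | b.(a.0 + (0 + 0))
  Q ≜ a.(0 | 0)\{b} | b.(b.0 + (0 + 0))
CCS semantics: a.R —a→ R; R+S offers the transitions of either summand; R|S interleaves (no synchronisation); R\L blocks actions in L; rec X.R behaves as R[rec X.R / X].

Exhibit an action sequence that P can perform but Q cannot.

P's transition system — 6 states:
  p0 = a.(0 | 0)\{b} | b.(a.0 + (0 + 0)) :: --a--▸ p1, --b--▸ p2
  p1 = (0 | 0)\{b} | b.(a.0 + (0 + 0)) :: --b--▸ p3
  p2 = a.(0 | 0)\{b} | (a.0 + (0 + 0)) :: --a--▸ p3, --a--▸ p4
  p3 = (0 | 0)\{b} | (a.0 + (0 + 0)) :: --a--▸ p5
  p4 = a.(0 | 0)\{b} | 0 :: --a--▸ p5
  p5 = (0 | 0)\{b} | 0 :: ∅
Q's transition system — 6 states:
  q0 = a.(0 | 0)\{b} | b.(b.0 + (0 + 0)) :: --a--▸ q1, --b--▸ q2
  q1 = (0 | 0)\{b} | b.(b.0 + (0 + 0)) :: --b--▸ q3
  q2 = a.(0 | 0)\{b} | (b.0 + (0 + 0)) :: --a--▸ q3, --b--▸ q4
  q3 = (0 | 0)\{b} | (b.0 + (0 + 0)) :: --b--▸ q5
  q4 = a.(0 | 0)\{b} | 0 :: --a--▸ q5
  q5 = (0 | 0)\{b} | 0 :: ∅
Run σ = ⟨aba⟩ on P: start {p0}
  after a @ step 1: {p1}
  after b @ step 2: {p3}
  after a @ step 3: {p5}
  ✓ P
Run σ = ⟨aba⟩ on Q: start {q0}
  after a @ step 1: {q1}
  after b @ step 2: {q3}
  after a @ step 3: ∅  — Q cannot continue

aba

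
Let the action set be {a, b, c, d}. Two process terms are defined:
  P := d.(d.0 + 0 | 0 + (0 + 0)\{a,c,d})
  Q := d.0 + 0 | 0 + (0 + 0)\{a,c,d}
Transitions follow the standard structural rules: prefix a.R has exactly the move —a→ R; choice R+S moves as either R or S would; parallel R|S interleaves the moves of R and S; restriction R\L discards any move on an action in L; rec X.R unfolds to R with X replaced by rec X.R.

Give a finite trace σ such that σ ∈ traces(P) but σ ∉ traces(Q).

dd

Reachable graph of P (3 states):
  u0 = d.(d.0 + 0 | 0 + (0 + 0)\{a,c,d}) ⊢ =d=> u1
  u1 = d.0 + 0 | 0 + (0 + 0)\{a,c,d} ⊢ =d=> u2
  u2 = 0 ⊢ (no moves)
Reachable graph of Q (2 states):
  v0 = d.0 + 0 | 0 + (0 + 0)\{a,c,d} ⊢ =d=> v1
  v1 = 0 ⊢ (no moves)
Executing dd from P (initial set {u0}):
  after d @ step 1: {u1}
  after d @ step 2: {u2}
  ✓ P
Executing dd from Q (initial set {v0}):
  after d @ step 1: {v1}
  after d @ step 2: ∅  — Q cannot continue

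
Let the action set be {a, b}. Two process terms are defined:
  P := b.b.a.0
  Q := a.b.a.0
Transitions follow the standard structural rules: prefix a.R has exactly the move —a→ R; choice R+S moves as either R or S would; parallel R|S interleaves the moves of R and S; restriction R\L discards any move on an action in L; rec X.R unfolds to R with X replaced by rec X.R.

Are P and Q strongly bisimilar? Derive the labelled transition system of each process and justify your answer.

NO

P's transition system — 4 states:
  s0 = b.b.a.0 :: -b-> s1
  s1 = b.a.0 :: -b-> s2
  s2 = a.0 :: -a-> s3
  s3 = 0 :: stopped
Q's transition system — 4 states:
  t0 = a.b.a.0 :: -a-> t1
  t1 = b.a.0 :: -b-> t2
  t2 = a.0 :: -a-> t3
  t3 = 0 :: stopped
Coarsest stable partition (strong bisimilarity classes):
  B0 = {s0}
  B1 = {s1, t1}
  B2 = {s2, t2}
  B3 = {s3, t3}
  B4 = {t0}
s0 ∈ B0, t0 ∈ B4 → different blocks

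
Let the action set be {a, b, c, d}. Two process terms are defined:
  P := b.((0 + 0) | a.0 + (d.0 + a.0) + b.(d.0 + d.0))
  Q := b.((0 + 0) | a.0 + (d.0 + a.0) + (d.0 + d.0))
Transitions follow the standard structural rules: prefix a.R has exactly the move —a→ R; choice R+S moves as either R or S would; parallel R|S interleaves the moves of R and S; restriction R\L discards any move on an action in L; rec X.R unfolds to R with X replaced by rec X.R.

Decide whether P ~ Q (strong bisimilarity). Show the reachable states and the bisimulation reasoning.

P's transition system — 5 states:
  m0 = b.((0 + 0) | a.0 + (d.0 + a.0) + b.(d.0 + d.0)) | -b-> m1
  m1 = (0 + 0) | a.0 + (d.0 + a.0) + b.(d.0 + d.0) | -a-> m2, -a-> m3, -b-> m4, -d-> m3
  m2 = (0 + 0) | 0 | deadlocked
  m3 = 0 | deadlocked
  m4 = d.0 + d.0 | -d-> m3
Q's transition system — 4 states:
  n0 = b.((0 + 0) | a.0 + (d.0 + a.0) + (d.0 + d.0)) | -b-> n1
  n1 = (0 + 0) | a.0 + (d.0 + a.0) + (d.0 + d.0) | -a-> n2, -a-> n3, -d-> n3
  n2 = (0 + 0) | 0 | deadlocked
  n3 = 0 | deadlocked
Partition-refinement fixed point:
  B0 = {m0}
  B1 = {m1}
  B2 = {m4}
  B3 = {m2, m3, n2, n3}
  B4 = {n0}
  B5 = {n1}
m0 ∈ B0, n0 ∈ B4 → different blocks

not bisimilar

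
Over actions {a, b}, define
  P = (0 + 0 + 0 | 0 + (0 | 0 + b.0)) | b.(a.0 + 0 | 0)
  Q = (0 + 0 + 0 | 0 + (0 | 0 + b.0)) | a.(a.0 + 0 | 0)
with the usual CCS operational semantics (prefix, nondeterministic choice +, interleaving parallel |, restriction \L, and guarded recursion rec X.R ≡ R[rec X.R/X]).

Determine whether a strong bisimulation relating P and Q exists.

NO

Reachable graph of P (6 states):
  p0 = (0 + 0 + 0 | 0 + (0 | 0 + b.0)) | b.(a.0 + 0 | 0) ⊢ ··b··> p1, ··b··> p2
  p1 = (0 + 0 + 0 | 0 + (0 | 0 + b.0)) | (a.0 + 0 | 0) ⊢ ··a··> p3, ··b··> p4
  p2 = 0 | b.(a.0 + 0 | 0) ⊢ ··b··> p4
  p3 = (0 + 0 + 0 | 0 + (0 | 0 + b.0)) | 0 ⊢ ··b··> p5
  p4 = 0 | (a.0 + 0 | 0) ⊢ ··a··> p5
  p5 = 0 | 0 ⊢ deadlocked
Reachable graph of Q (6 states):
  q0 = (0 + 0 + 0 | 0 + (0 | 0 + b.0)) | a.(a.0 + 0 | 0) ⊢ ··a··> q1, ··b··> q2
  q1 = (0 + 0 + 0 | 0 + (0 | 0 + b.0)) | (a.0 + 0 | 0) ⊢ ··a··> q3, ··b··> q4
  q2 = 0 | a.(a.0 + 0 | 0) ⊢ ··a··> q4
  q3 = (0 + 0 + 0 | 0 + (0 | 0 + b.0)) | 0 ⊢ ··b··> q5
  q4 = 0 | (a.0 + 0 | 0) ⊢ ··a··> q5
  q5 = 0 | 0 ⊢ deadlocked
Partition-refinement fixed point:
  B0 = {p0}
  B1 = {p1, q1}
  B2 = {p3, q3}
  B3 = {p5, q5}
  B4 = {p4, q4}
  B5 = {p2}
  B6 = {q0}
  B7 = {q2}
p0 ∈ B0, q0 ∈ B6 → different blocks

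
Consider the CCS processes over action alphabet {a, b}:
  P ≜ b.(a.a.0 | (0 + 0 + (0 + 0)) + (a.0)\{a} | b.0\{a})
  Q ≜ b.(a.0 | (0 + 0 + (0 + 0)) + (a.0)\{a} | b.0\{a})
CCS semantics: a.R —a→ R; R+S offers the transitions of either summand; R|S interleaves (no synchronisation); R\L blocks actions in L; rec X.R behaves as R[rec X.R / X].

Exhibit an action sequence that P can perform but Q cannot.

P's transition system — 5 states:
  s0 = b.(a.a.0 | (0 + 0 + (0 + 0)) + (a.0)\{a} | b.0\{a}) → —b→ s1
  s1 = a.a.0 | (0 + 0 + (0 + 0)) + (a.0)\{a} | b.0\{a} → —a→ s2, —b→ s3
  s2 = a.0 | (0 + 0 + (0 + 0)) → —a→ s4
  s3 = (a.0)\{a} | 0\{a} → stopped
  s4 = 0 | (0 + 0 + (0 + 0)) → stopped
Q's transition system — 4 states:
  t0 = b.(a.0 | (0 + 0 + (0 + 0)) + (a.0)\{a} | b.0\{a}) → —b→ t1
  t1 = a.0 | (0 + 0 + (0 + 0)) + (a.0)\{a} | b.0\{a} → —a→ t2, —b→ t3
  t2 = 0 | (0 + 0 + (0 + 0)) → stopped
  t3 = (a.0)\{a} | 0\{a} → stopped
Executing baa from P (initial set {s0}):
  [1] b ⇒ {s1}
  [2] a ⇒ {s2}
  [3] a ⇒ {s4}
  ✓ P
Executing baa from Q (initial set {t0}):
  [1] b ⇒ {t1}
  [2] a ⇒ {t2}
  [3] a ⇒ ∅  — Q cannot continue

baa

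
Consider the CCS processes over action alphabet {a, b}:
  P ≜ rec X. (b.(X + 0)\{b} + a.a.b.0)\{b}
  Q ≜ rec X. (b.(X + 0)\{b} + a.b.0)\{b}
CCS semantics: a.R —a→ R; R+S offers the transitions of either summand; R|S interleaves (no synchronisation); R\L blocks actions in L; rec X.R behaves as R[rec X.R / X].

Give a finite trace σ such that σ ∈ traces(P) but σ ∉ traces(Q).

aa

Reachable graph of P (3 states):
  u0 = rec X. (b.(X + 0)\{b} + a.a.b.0)\{b} :: ··a··> u1
  u1 = (a.b.0)\{b} :: ··a··> u2
  u2 = (b.0)\{b} :: ∅
Reachable graph of Q (2 states):
  v0 = rec X. (b.(X + 0)\{b} + a.b.0)\{b} :: ··a··> v1
  v1 = (b.0)\{b} :: ∅
Run σ = ⟨aa⟩ on P: start {u0}
  [1] a ⇒ {u1}
  [2] a ⇒ {u2}
  P completes σ.
Run σ = ⟨aa⟩ on Q: start {v0}
  [1] a ⇒ {v1}
  [2] a ⇒ no successor for Q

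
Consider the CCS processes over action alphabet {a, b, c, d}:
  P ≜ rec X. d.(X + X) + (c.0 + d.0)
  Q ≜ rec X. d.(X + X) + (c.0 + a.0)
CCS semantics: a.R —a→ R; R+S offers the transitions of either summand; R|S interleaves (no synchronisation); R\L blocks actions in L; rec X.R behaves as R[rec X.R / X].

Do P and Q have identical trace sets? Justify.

Reachable graph of P (3 states):
  m0 = rec X. d.(X + X) + (c.0 + d.0) :: -c-> m1, -d-> m1, -d-> m2
  m1 = 0 :: ∅
  m2 = (rec X. d.(X + X) + (c.0 + d.0)) + (rec X. d.(X + X) + (c.0 + d.0)) :: -c-> m1, -d-> m1, -d-> m2
Reachable graph of Q (3 states):
  n0 = rec X. d.(X + X) + (c.0 + a.0) :: -a-> n1, -c-> n1, -d-> n2
  n1 = 0 :: ∅
  n2 = (rec X. d.(X + X) + (c.0 + a.0)) + (rec X. d.(X + X) + (c.0 + a.0)) :: -a-> n1, -c-> n1, -d-> n2
Executing a from Q (initial set {n0}):
  [1] a ⇒ {n1}
  ✓ Q
Executing a from P (initial set {m0}):
  [1] a ⇒ no successor for P

traces(P) ≠ traces(Q) — witness ⟨a⟩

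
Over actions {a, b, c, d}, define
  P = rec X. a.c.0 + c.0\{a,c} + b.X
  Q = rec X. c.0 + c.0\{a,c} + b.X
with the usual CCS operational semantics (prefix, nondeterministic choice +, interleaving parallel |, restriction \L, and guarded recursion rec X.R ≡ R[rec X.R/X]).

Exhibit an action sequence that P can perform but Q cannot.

Reachable graph of P (4 states):
  m0 = rec X. a.c.0 + c.0\{a,c} + b.X → --a--▸ m1, --b--▸ m0, --c--▸ m2
  m1 = c.0 → --c--▸ m3
  m2 = 0\{a,c} → ·
  m3 = 0 → ·
Reachable graph of Q (3 states):
  n0 = rec X. c.0 + c.0\{a,c} + b.X → --b--▸ n0, --c--▸ n1, --c--▸ n2
  n1 = 0 → ·
  n2 = 0\{a,c} → ·
Trace ⟨a⟩ through P, begin at {m0}:
  after a @ step 1: {m1}
  — P admits the full trace.
Trace ⟨a⟩ through Q, begin at {n0}:
  after a @ step 1: ∅ (Q stuck)

a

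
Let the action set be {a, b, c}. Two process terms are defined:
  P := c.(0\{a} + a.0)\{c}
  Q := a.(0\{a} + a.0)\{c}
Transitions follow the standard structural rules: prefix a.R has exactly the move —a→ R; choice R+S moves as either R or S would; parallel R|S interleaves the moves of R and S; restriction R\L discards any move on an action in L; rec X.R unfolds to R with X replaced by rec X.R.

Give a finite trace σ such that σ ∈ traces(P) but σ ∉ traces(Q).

c

Reachable graph of P (3 states):
  u0 = c.(0\{a} + a.0)\{c} → -c-> u1
  u1 = (0\{a} + a.0)\{c} → -a-> u2
  u2 = 0\{c} → (no moves)
Reachable graph of Q (3 states):
  v0 = a.(0\{a} + a.0)\{c} → -a-> v1
  v1 = (0\{a} + a.0)\{c} → -a-> v2
  v2 = 0\{c} → (no moves)
Trace ⟨c⟩ through P, begin at {u0}:
  step 1 (c): {u1}
  ✓ P
Trace ⟨c⟩ through Q, begin at {v0}:
  step 1 (c): ∅  — Q cannot continue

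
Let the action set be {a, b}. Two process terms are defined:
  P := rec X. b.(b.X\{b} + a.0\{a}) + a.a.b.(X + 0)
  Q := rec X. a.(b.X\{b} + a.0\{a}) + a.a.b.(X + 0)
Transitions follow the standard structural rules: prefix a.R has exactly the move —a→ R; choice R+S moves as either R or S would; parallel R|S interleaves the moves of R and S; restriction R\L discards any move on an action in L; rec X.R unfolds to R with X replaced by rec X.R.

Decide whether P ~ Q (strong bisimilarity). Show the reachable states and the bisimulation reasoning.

P ≁ Q

Reachable graph of P (9 states):
  s0 = rec X. b.(b.X\{b} + a.0\{a}) + a.a.b.(X + 0) has moves =a=> s1, =b=> s2
  s1 = a.b.((rec X. b.(b.X\{b} + a.0\{a}) + a.a.b.(X + 0)) + 0) has moves =a=> s3
  s2 = b.(rec X. b.(b.X\{b} + a.0\{a}) + a.a.b.(X + 0))\{b} + a.0\{a} has moves =a=> s4, =b=> s5
  s3 = b.((rec X. b.(b.X\{b} + a.0\{a}) + a.a.b.(X + 0)) + 0) has moves =b=> s6
  s4 = 0\{a} has moves stopped
  s5 = (rec X. b.(b.X\{b} + a.0\{a}) + a.a.b.(X + 0))\{b} has moves =a=> s7
  s6 = (rec X. b.(b.X\{b} + a.0\{a}) + a.a.b.(X + 0)) + 0 has moves =a=> s1, =b=> s2
  s7 = (a.b.((rec X. b.(b.X\{b} + a.0\{a}) + a.a.b.(X + 0)) + 0))\{b} has moves =a=> s8
  s8 = (b.((rec X. b.(b.X\{b} + a.0\{a}) + a.a.b.(X + 0)) + 0))\{b} has moves stopped
Reachable graph of Q (11 states):
  t0 = rec X. a.(b.X\{b} + a.0\{a}) + a.a.b.(X + 0) has moves =a=> t1, =a=> t2
  t1 = a.b.((rec X. a.(b.X\{b} + a.0\{a}) + a.a.b.(X + 0)) + 0) has moves =a=> t3
  t2 = b.(rec X. a.(b.X\{b} + a.0\{a}) + a.a.b.(X + 0))\{b} + a.0\{a} has moves =a=> t4, =b=> t5
  t3 = b.((rec X. a.(b.X\{b} + a.0\{a}) + a.a.b.(X + 0)) + 0) has moves =b=> t6
  t4 = 0\{a} has moves stopped
  t5 = (rec X. a.(b.X\{b} + a.0\{a}) + a.a.b.(X + 0))\{b} has moves =a=> t7, =a=> t8
  t6 = (rec X. a.(b.X\{b} + a.0\{a}) + a.a.b.(X + 0)) + 0 has moves =a=> t1, =a=> t2
  t7 = (a.b.((rec X. a.(b.X\{b} + a.0\{a}) + a.a.b.(X + 0)) + 0))\{b} has moves =a=> t9
  t8 = (b.(rec X. a.(b.X\{b} + a.0\{a}) + a.a.b.(X + 0))\{b} + a.0\{a})\{b} has moves =a=> t10
  t9 = (b.((rec X. a.(b.X\{b} + a.0\{a}) + a.a.b.(X + 0)) + 0))\{b} has moves stopped
  t10 = 0\{a}\{b} has moves stopped
Coarsest stable partition (strong bisimilarity classes):
  B0 = {s0, s6}
  B1 = {s1}
  B2 = {s3}
  B3 = {s2, t2}
  B4 = {s4, s8, t10, t4, t9}
  B5 = {s5, t5}
  B6 = {s7, t7, t8}
  B7 = {t0, t6}
  B8 = {t1}
  B9 = {t3}
s0 ∈ B0, t0 ∈ B7 → different blocks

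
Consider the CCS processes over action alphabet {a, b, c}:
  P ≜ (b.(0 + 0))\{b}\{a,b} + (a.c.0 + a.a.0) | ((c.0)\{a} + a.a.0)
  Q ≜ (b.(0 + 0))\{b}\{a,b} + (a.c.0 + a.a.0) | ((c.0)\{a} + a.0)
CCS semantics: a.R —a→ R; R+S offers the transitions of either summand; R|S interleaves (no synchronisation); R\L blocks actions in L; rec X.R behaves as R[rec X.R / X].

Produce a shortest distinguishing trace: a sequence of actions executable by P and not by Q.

Reachable graph of P (16 states):
  m0 = (b.(0 + 0))\{b}\{a,b} + (a.c.0 + a.a.0) | ((c.0)\{a} + a.a.0) → —a→ m1, —a→ m2, —a→ m3, —c→ m4
  m1 = (a.c.0 + a.a.0) | a.0 → —a→ m5, —a→ m6, —a→ m7
  m2 = a.0 | ((c.0)\{a} + a.a.0) → —a→ m6, —a→ m8, —c→ m9
  m3 = c.0 | ((c.0)\{a} + a.a.0) → —a→ m7, —c→ m10, —c→ m8
  m4 = (a.c.0 + a.a.0) | 0\{a} → —a→ m10, —a→ m9
  m5 = (a.c.0 + a.a.0) | 0 → —a→ m11, —a→ m12
  m6 = a.0 | a.0 → —a→ m11, —a→ m13
  m7 = c.0 | a.0 → —a→ m12, —c→ m13
  m8 = 0 | ((c.0)\{a} + a.a.0) → —a→ m13, —c→ m14
  m9 = a.0 | 0\{a} → —a→ m14
  m10 = c.0 | 0\{a} → —c→ m14
  m11 = a.0 | 0 → —a→ m15
  m12 = c.0 | 0 → —c→ m15
  m13 = 0 | a.0 → —a→ m15
  m14 = 0 | 0\{a} → ·
  m15 = 0 | 0 → ·
Reachable graph of Q (12 states):
  n0 = (b.(0 + 0))\{b}\{a,b} + (a.c.0 + a.a.0) | ((c.0)\{a} + a.0) → —a→ n1, —a→ n2, —a→ n3, —c→ n4
  n1 = (a.c.0 + a.a.0) | 0 → —a→ n5, —a→ n6
  n2 = a.0 | ((c.0)\{a} + a.0) → —a→ n5, —a→ n7, —c→ n8
  n3 = c.0 | ((c.0)\{a} + a.0) → —a→ n6, —c→ n7, —c→ n9
  n4 = (a.c.0 + a.a.0) | 0\{a} → —a→ n8, —a→ n9
  n5 = a.0 | 0 → —a→ n10
  n6 = c.0 | 0 → —c→ n10
  n7 = 0 | ((c.0)\{a} + a.0) → —a→ n10, —c→ n11
  n8 = a.0 | 0\{a} → —a→ n11
  n9 = c.0 | 0\{a} → —c→ n11
  n10 = 0 | 0 → ·
  n11 = 0 | 0\{a} → ·
Trace ⟨aaac⟩ through P, begin at {m0}:
  [1] a ⇒ {m1, m2, m3}
  [2] a ⇒ {m5, m6, m7, m8}
  [3] a ⇒ {m11, m12, m13}
  [4] c ⇒ {m15}
  P completes σ.
Trace ⟨aaac⟩ through Q, begin at {n0}:
  [1] a ⇒ {n1, n2, n3}
  [2] a ⇒ {n5, n6, n7}
  [3] a ⇒ {n10}
  [4] c ⇒ no successor for Q

aaac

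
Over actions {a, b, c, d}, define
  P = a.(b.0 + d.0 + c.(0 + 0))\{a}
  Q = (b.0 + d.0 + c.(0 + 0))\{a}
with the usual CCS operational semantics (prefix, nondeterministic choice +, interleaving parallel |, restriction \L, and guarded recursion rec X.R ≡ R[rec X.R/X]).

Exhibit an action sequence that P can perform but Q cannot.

LTS(P): 4 reachable states
  u0 = a.(b.0 + d.0 + c.(0 + 0))\{a} | —a→ u1
  u1 = (b.0 + d.0 + c.(0 + 0))\{a} | —b→ u2, —c→ u3, —d→ u2
  u2 = 0\{a} | stopped
  u3 = (0 + 0)\{a} | stopped
LTS(Q): 3 reachable states
  v0 = (b.0 + d.0 + c.(0 + 0))\{a} | —b→ v1, —c→ v2, —d→ v1
  v1 = 0\{a} | stopped
  v2 = (0 + 0)\{a} | stopped
Executing a from P (initial set {u0}):
  [1] a ⇒ {u1}
  ✓ P
Executing a from Q (initial set {v0}):
  [1] a ⇒ ∅  — Q cannot continue

a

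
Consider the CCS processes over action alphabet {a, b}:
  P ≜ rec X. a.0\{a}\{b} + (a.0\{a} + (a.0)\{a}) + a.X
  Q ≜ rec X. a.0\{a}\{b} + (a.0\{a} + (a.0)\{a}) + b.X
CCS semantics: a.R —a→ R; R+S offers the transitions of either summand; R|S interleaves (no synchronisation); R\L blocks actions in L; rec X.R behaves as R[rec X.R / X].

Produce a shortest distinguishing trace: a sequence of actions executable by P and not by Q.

aa

P's transition system — 3 states:
  u0 = rec X. a.0\{a}\{b} + (a.0\{a} + (a.0)\{a}) + a.X has moves --a--▸ u0, --a--▸ u1, --a--▸ u2
  u1 = 0\{a} has moves stopped
  u2 = 0\{a}\{b} has moves stopped
Q's transition system — 3 states:
  v0 = rec X. a.0\{a}\{b} + (a.0\{a} + (a.0)\{a}) + b.X has moves --a--▸ v1, --a--▸ v2, --b--▸ v0
  v1 = 0\{a} has moves stopped
  v2 = 0\{a}\{b} has moves stopped
Executing aa from P (initial set {u0}):
  [1] a ⇒ {u0, u1, u2}
  [2] a ⇒ {u0, u1, u2}
  ✓ P
Executing aa from Q (initial set {v0}):
  [1] a ⇒ {v1, v2}
  [2] a ⇒ no successor for Q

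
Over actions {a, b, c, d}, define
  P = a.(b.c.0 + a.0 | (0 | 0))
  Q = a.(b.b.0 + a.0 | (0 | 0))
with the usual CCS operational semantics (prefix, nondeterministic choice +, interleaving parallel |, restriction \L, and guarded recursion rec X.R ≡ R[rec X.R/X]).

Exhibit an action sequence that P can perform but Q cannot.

Reachable graph of P (5 states):
  s0 = a.(b.c.0 + a.0 | (0 | 0)) → =a=> s1
  s1 = b.c.0 + a.0 | (0 | 0) → =a=> s2, =b=> s3
  s2 = 0 | (0 | 0) → (no moves)
  s3 = c.0 → =c=> s4
  s4 = 0 → (no moves)
Reachable graph of Q (5 states):
  t0 = a.(b.b.0 + a.0 | (0 | 0)) → =a=> t1
  t1 = b.b.0 + a.0 | (0 | 0) → =a=> t2, =b=> t3
  t2 = 0 | (0 | 0) → (no moves)
  t3 = b.0 → =b=> t4
  t4 = 0 → (no moves)
Executing abc from P (initial set {s0}):
  [1] a ⇒ {s1}
  [2] b ⇒ {s3}
  [3] c ⇒ {s4}
  P completes σ.
Executing abc from Q (initial set {t0}):
  [1] a ⇒ {t1}
  [2] b ⇒ {t3}
  [3] c ⇒ ∅  — Q cannot continue

abc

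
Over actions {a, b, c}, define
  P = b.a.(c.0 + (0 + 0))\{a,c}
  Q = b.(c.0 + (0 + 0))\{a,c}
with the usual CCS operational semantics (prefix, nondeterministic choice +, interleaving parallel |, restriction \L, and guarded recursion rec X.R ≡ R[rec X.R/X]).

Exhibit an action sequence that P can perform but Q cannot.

Reachable graph of P (3 states):
  m0 = b.a.(c.0 + (0 + 0))\{a,c} → =b=> m1
  m1 = a.(c.0 + (0 + 0))\{a,c} → =a=> m2
  m2 = (c.0 + (0 + 0))\{a,c} → (no moves)
Reachable graph of Q (2 states):
  n0 = b.(c.0 + (0 + 0))\{a,c} → =b=> n1
  n1 = (c.0 + (0 + 0))\{a,c} → (no moves)
Run σ = ⟨ba⟩ on P: start {m0}
  [1] b ⇒ {m1}
  [2] a ⇒ {m2}
  ✓ P
Run σ = ⟨ba⟩ on Q: start {n0}
  [1] b ⇒ {n1}
  [2] a ⇒ ∅ (Q stuck)

ba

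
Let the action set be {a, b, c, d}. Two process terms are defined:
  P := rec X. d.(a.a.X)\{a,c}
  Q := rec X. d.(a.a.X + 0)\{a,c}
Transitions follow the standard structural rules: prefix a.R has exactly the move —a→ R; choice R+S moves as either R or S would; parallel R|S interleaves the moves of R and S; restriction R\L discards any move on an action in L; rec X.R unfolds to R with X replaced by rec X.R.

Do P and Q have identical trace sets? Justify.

traces(P) = traces(Q)

Reachable graph of P (2 states):
  m0 = rec X. d.(a.a.X)\{a,c} has moves —d→ m1
  m1 = (a.a.(rec X. d.(a.a.X)\{a,c}))\{a,c} has moves ∅
Reachable graph of Q (2 states):
  n0 = rec X. d.(a.a.X + 0)\{a,c} has moves —d→ n1
  n1 = (a.a.(rec X. d.(a.a.X + 0)\{a,c}) + 0)\{a,c} has moves ∅
Coarsest stable partition (strong bisimilarity classes):
  B0 = {m0, n0}
  B1 = {m1, n1}
m0 ∈ B0, n0 ∈ B0 → same block
Bisimilar ⇒ trace-equivalent.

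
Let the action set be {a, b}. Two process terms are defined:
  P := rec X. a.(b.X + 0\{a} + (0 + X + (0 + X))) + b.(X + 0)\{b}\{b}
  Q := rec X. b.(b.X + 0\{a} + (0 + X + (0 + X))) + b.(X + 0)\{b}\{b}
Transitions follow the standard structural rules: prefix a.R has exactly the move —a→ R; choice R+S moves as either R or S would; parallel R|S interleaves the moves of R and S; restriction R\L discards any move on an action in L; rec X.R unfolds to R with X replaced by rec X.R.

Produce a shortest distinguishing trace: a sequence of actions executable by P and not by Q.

LTS(P): 4 reachable states
  u0 = rec X. a.(b.X + 0\{a} + (0 + X + (0 + X))) + b.(X + 0)\{b}\{b} → --a--▸ u1, --b--▸ u2
  u1 = b.(rec X. a.(b.X + 0\{a} + (0 + X + (0 + X))) + b.(X + 0)\{b}\{b}) + 0\{a} + (0 + (rec X. a.(b.X + 0\{a} + (0 + X + (0 + X))) + b.(X + 0)\{b}\{b}) + (0 + (rec X. a.(b.X + 0\{a} + (0 + X + (0 + X))) + b.(X + 0)\{b}\{b}))) → --a--▸ u1, --b--▸ u0, --b--▸ u2
  u2 = ((rec X. a.(b.X + 0\{a} + (0 + X + (0 + X))) + b.(X + 0)\{b}\{b}) + 0)\{b}\{b} → --a--▸ u3
  u3 = (b.(rec X. a.(b.X + 0\{a} + (0 + X + (0 + X))) + b.(X + 0)\{b}\{b}) + 0\{a} + (0 + (rec X. a.(b.X + 0\{a} + (0 + X + (0 + X))) + b.(X + 0)\{b}\{b}) + (0 + (rec X. a.(b.X + 0\{a} + (0 + X + (0 + X))) + b.(X + 0)\{b}\{b}))))\{b}\{b} → --a--▸ u3
LTS(Q): 3 reachable states
  v0 = rec X. b.(b.X + 0\{a} + (0 + X + (0 + X))) + b.(X + 0)\{b}\{b} → --b--▸ v1, --b--▸ v2
  v1 = ((rec X. b.(b.X + 0\{a} + (0 + X + (0 + X))) + b.(X + 0)\{b}\{b}) + 0)\{b}\{b} → ·
  v2 = b.(rec X. b.(b.X + 0\{a} + (0 + X + (0 + X))) + b.(X + 0)\{b}\{b}) + 0\{a} + (0 + (rec X. b.(b.X + 0\{a} + (0 + X + (0 + X))) + b.(X + 0)\{b}\{b}) + (0 + (rec X. b.(b.X + 0\{a} + (0 + X + (0 + X))) + b.(X + 0)\{b}\{b}))) → --b--▸ v0, --b--▸ v1, --b--▸ v2
Executing a from P (initial set {u0}):
  after a @ step 1: {u1}
  — P admits the full trace.
Executing a from Q (initial set {v0}):
  after a @ step 1: ∅  — Q cannot continue

a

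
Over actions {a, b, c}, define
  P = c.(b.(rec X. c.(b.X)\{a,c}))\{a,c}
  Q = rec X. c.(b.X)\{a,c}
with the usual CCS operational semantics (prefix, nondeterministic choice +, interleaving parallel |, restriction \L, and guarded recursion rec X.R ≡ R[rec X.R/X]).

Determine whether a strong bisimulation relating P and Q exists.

YES

LTS(P): 3 reachable states
  s0 = c.(b.(rec X. c.(b.X)\{a,c}))\{a,c} ⊢ --c--▸ s1
  s1 = (b.(rec X. c.(b.X)\{a,c}))\{a,c} ⊢ --b--▸ s2
  s2 = (rec X. c.(b.X)\{a,c})\{a,c} ⊢ deadlocked
LTS(Q): 3 reachable states
  t0 = rec X. c.(b.X)\{a,c} ⊢ --c--▸ t1
  t1 = (b.(rec X. c.(b.X)\{a,c}))\{a,c} ⊢ --b--▸ t2
  t2 = (rec X. c.(b.X)\{a,c})\{a,c} ⊢ deadlocked
Coarsest stable partition (strong bisimilarity classes):
  B0 = {s0, t0}
  B1 = {s1, t1}
  B2 = {s2, t2}
s0 ∈ B0, t0 ∈ B0 → same block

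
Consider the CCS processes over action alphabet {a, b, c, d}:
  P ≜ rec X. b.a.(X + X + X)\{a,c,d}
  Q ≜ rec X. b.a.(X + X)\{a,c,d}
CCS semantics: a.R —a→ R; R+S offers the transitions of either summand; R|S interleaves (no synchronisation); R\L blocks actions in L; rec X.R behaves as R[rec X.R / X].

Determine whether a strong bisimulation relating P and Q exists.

bisimilar

P's transition system — 4 states:
  m0 = rec X. b.a.(X + X + X)\{a,c,d} has moves ··b··> m1
  m1 = a.((rec X. b.a.(X + X + X)\{a,c,d}) + (rec X. b.a.(X + X + X)\{a,c,d}) + (rec X. b.a.(X + X + X)\{a,c,d}))\{a,c,d} has moves ··a··> m2
  m2 = ((rec X. b.a.(X + X + X)\{a,c,d}) + (rec X. b.a.(X + X + X)\{a,c,d}) + (rec X. b.a.(X + X + X)\{a,c,d}))\{a,c,d} has moves ··b··> m3
  m3 = (a.((rec X. b.a.(X + X + X)\{a,c,d}) + (rec X. b.a.(X + X + X)\{a,c,d}) + (rec X. b.a.(X + X + X)\{a,c,d}))\{a,c,d})\{a,c,d} has moves (no moves)
Q's transition system — 4 states:
  n0 = rec X. b.a.(X + X)\{a,c,d} has moves ··b··> n1
  n1 = a.((rec X. b.a.(X + X)\{a,c,d}) + (rec X. b.a.(X + X)\{a,c,d}))\{a,c,d} has moves ··a··> n2
  n2 = ((rec X. b.a.(X + X)\{a,c,d}) + (rec X. b.a.(X + X)\{a,c,d}))\{a,c,d} has moves ··b··> n3
  n3 = (a.((rec X. b.a.(X + X)\{a,c,d}) + (rec X. b.a.(X + X)\{a,c,d}))\{a,c,d})\{a,c,d} has moves (no moves)
Coarsest stable partition (strong bisimilarity classes):
  B0 = {m0, n0}
  B1 = {m1, n1}
  B2 = {m2, n2}
  B3 = {m3, n3}
m0 ∈ B0, n0 ∈ B0 → same block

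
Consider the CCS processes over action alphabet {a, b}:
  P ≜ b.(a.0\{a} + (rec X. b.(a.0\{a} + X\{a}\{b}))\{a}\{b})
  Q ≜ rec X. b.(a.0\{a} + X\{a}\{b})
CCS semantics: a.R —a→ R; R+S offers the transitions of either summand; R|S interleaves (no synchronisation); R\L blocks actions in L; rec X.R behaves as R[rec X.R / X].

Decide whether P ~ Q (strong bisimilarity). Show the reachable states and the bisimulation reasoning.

Reachable graph of P (3 states):
  s0 = b.(a.0\{a} + (rec X. b.(a.0\{a} + X\{a}\{b}))\{a}\{b}) :: --b--▸ s1
  s1 = a.0\{a} + (rec X. b.(a.0\{a} + X\{a}\{b}))\{a}\{b} :: --a--▸ s2
  s2 = 0\{a} :: ∅
Reachable graph of Q (3 states):
  t0 = rec X. b.(a.0\{a} + X\{a}\{b}) :: --b--▸ t1
  t1 = a.0\{a} + (rec X. b.(a.0\{a} + X\{a}\{b}))\{a}\{b} :: --a--▸ t2
  t2 = 0\{a} :: ∅
Partition-refinement fixed point:
  B0 = {s0, t0}
  B1 = {s1, t1}
  B2 = {s2, t2}
s0 ∈ B0, t0 ∈ B0 → same block

bisimilar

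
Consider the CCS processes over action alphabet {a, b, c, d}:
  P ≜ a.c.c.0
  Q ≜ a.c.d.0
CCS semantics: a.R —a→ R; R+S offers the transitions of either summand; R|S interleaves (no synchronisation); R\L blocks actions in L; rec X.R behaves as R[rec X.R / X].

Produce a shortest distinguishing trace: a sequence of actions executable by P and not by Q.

Reachable graph of P (4 states):
  s0 = a.c.c.0 has moves -a-> s1
  s1 = c.c.0 has moves -c-> s2
  s2 = c.0 has moves -c-> s3
  s3 = 0 has moves ∅
Reachable graph of Q (4 states):
  t0 = a.c.d.0 has moves -a-> t1
  t1 = c.d.0 has moves -c-> t2
  t2 = d.0 has moves -d-> t3
  t3 = 0 has moves ∅
Run σ = ⟨acc⟩ on P: start {s0}
  [1] a ⇒ {s1}
  [2] c ⇒ {s2}
  [3] c ⇒ {s3}
  ✓ P
Run σ = ⟨acc⟩ on Q: start {t0}
  [1] a ⇒ {t1}
  [2] c ⇒ {t2}
  [3] c ⇒ no successor for Q

acc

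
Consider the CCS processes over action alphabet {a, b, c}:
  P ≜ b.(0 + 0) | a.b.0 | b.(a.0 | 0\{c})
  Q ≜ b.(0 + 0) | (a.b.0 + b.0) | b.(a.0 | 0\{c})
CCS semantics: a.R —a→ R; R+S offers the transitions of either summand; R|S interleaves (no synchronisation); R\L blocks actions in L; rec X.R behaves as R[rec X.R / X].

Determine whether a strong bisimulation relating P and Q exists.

NO

Reachable graph of P (18 states):
  u0 = b.(0 + 0) | a.b.0 | b.(a.0 | 0\{c}) :: --a--▸ u1, --b--▸ u2, --b--▸ u3
  u1 = b.(0 + 0) | b.0 | b.(a.0 | 0\{c}) :: --b--▸ u4, --b--▸ u5, --b--▸ u6
  u2 = (0 + 0) | a.b.0 | b.(a.0 | 0\{c}) :: --a--▸ u4, --b--▸ u7
  u3 = b.(0 + 0) | a.b.0 | (a.0 | 0\{c}) :: --a--▸ u6, --a--▸ u8, --b--▸ u7
  u4 = (0 + 0) | b.0 | b.(a.0 | 0\{c}) :: --b--▸ u10, --b--▸ u9
  u5 = b.(0 + 0) | 0 | b.(a.0 | 0\{c}) :: --b--▸ u11, --b--▸ u9
  u6 = b.(0 + 0) | b.0 | (a.0 | 0\{c}) :: --a--▸ u12, --b--▸ u10, --b--▸ u11
  u7 = (0 + 0) | a.b.0 | (a.0 | 0\{c}) :: --a--▸ u10, --a--▸ u13
  u8 = b.(0 + 0) | a.b.0 | (0 | 0\{c}) :: --a--▸ u12, --b--▸ u13
  u9 = (0 + 0) | 0 | b.(a.0 | 0\{c}) :: --b--▸ u14
  u10 = (0 + 0) | b.0 | (a.0 | 0\{c}) :: --a--▸ u15, --b--▸ u14
  u11 = b.(0 + 0) | 0 | (a.0 | 0\{c}) :: --a--▸ u16, --b--▸ u14
  u12 = b.(0 + 0) | b.0 | (0 | 0\{c}) :: --b--▸ u15, --b--▸ u16
  u13 = (0 + 0) | a.b.0 | (0 | 0\{c}) :: --a--▸ u15
  u14 = (0 + 0) | 0 | (a.0 | 0\{c}) :: --a--▸ u17
  u15 = (0 + 0) | b.0 | (0 | 0\{c}) :: --b--▸ u17
  u16 = b.(0 + 0) | 0 | (0 | 0\{c}) :: --b--▸ u17
  u17 = (0 + 0) | 0 | (0 | 0\{c}) :: ·
Reachable graph of Q (18 states):
  v0 = b.(0 + 0) | (a.b.0 + b.0) | b.(a.0 | 0\{c}) :: --a--▸ v1, --b--▸ v2, --b--▸ v3, --b--▸ v4
  v1 = b.(0 + 0) | b.0 | b.(a.0 | 0\{c}) :: --b--▸ v4, --b--▸ v5, --b--▸ v6
  v2 = (0 + 0) | (a.b.0 + b.0) | b.(a.0 | 0\{c}) :: --a--▸ v5, --b--▸ v7, --b--▸ v8
  v3 = b.(0 + 0) | (a.b.0 + b.0) | (a.0 | 0\{c}) :: --a--▸ v6, --a--▸ v9, --b--▸ v10, --b--▸ v7
  v4 = b.(0 + 0) | 0 | b.(a.0 | 0\{c}) :: --b--▸ v10, --b--▸ v8
  v5 = (0 + 0) | b.0 | b.(a.0 | 0\{c}) :: --b--▸ v11, --b--▸ v8
  v6 = b.(0 + 0) | b.0 | (a.0 | 0\{c}) :: --a--▸ v12, --b--▸ v10, --b--▸ v11
  v7 = (0 + 0) | (a.b.0 + b.0) | (a.0 | 0\{c}) :: --a--▸ v11, --a--▸ v13, --b--▸ v14
  v8 = (0 + 0) | 0 | b.(a.0 | 0\{c}) :: --b--▸ v14
  v9 = b.(0 + 0) | (a.b.0 + b.0) | (0 | 0\{c}) :: --a--▸ v12, --b--▸ v13, --b--▸ v15
  v10 = b.(0 + 0) | 0 | (a.0 | 0\{c}) :: --a--▸ v15, --b--▸ v14
  v11 = (0 + 0) | b.0 | (a.0 | 0\{c}) :: --a--▸ v16, --b--▸ v14
  v12 = b.(0 + 0) | b.0 | (0 | 0\{c}) :: --b--▸ v15, --b--▸ v16
  v13 = (0 + 0) | (a.b.0 + b.0) | (0 | 0\{c}) :: --a--▸ v16, --b--▸ v17
  v14 = (0 + 0) | 0 | (a.0 | 0\{c}) :: --a--▸ v17
  v15 = b.(0 + 0) | 0 | (0 | 0\{c}) :: --b--▸ v17
  v16 = (0 + 0) | b.0 | (0 | 0\{c}) :: --b--▸ v17
  v17 = (0 + 0) | 0 | (0 | 0\{c}) :: ·
Bisimilarity quotient blocks:
  B0 = {u0}
  B1 = {u1, v1}
  B2 = {u4, u5, v4, v5}
  B3 = {u9, v8}
  B4 = {u14, v14}
  B5 = {u17, v17}
  B6 = {u10, u11, v10, v11}
  B7 = {u15, u16, v15, v16}
  B8 = {u6, v6}
  B9 = {u12, v12}
  B10 = {u3}
  B11 = {u7}
  B12 = {u13}
  B13 = {u8}
  B14 = {u2}
  B15 = {v0}
  B16 = {v2}
  B17 = {v7}
  B18 = {v13}
  B19 = {v3}
  B20 = {v9}
u0 ∈ B0, v0 ∈ B15 → different blocks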